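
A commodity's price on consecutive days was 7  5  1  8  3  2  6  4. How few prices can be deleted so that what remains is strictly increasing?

Fewest deletions = n − (longest strictly increasing subsequence).
i:     1 2 3 4 5 6 7 8
a[i]:  7 5 1 8 3 2 6 4
dp:    1 1 1 2 2 2 3 3
max dp = 3, so deletions = 8 − 3 = 5.

5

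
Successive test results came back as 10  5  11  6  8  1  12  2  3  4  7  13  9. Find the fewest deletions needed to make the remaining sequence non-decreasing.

7

Fewest deletions = n − (longest non-decreasing subsequence).
i:      1  2  3  4  5  6  7  8  9 10 11 12 13
a[i]:  10  5 11  6  8  1 12  2  3  4  7 13  9
dp:     1  1  2  2  3  1  4  2  3  4  5  6  6
max dp = 6, so deletions = 13 − 6 = 7.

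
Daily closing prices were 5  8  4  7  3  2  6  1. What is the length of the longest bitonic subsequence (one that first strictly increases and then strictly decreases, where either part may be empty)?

inc[i] = longest strictly increasing subsequence ending at i; dec[i] = longest strictly decreasing subsequence starting at i:
i:     1 2 3 4 5 6 7 8
a[i]:  5 8 4 7 3 2 6 1
inc:   1 2 1 2 1 1 2 1
dec:   5 5 4 4 3 2 2 1
Best peak at i=2 (value 8): inc=2, dec=5, length 2+5−1 = 6.

6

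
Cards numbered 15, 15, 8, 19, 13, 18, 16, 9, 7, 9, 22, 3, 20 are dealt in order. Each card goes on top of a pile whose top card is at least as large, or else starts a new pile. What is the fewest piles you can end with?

Place each on the leftmost legal pile:
15 → new pile 1 (tops now [15])
15 → pile 1 (tops now [15])
8 → pile 1 (tops now [8])
19 → new pile 2 (tops now [8, 19])
13 → pile 2 (tops now [8, 13])
18 → new pile 3 (tops now [8, 13, 18])
16 → pile 3 (tops now [8, 13, 16])
9 → pile 2 (tops now [8, 9, 16])
7 → pile 1 (tops now [7, 9, 16])
9 → pile 2 (tops now [7, 9, 16])
22 → new pile 4 (tops now [7, 9, 16, 22])
3 → pile 1 (tops now [3, 9, 16, 22])
20 → pile 4 (tops now [3, 9, 16, 20])
Four piles.

4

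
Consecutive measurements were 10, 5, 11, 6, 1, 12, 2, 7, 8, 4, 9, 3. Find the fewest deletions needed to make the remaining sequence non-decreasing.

7

Fewest deletions = n − (longest non-decreasing subsequence).
i:      1  2  3  4  5  6  7  8  9 10 11 12
a[i]:  10  5 11  6  1 12  2  7  8  4  9  3
dp:     1  1  2  2  1  3  2  3  4  3  5  3
max dp = 5, so deletions = 12 − 5 = 7.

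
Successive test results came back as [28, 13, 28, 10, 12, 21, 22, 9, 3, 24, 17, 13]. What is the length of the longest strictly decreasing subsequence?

Negate each value so 'decreasing' becomes 'increasing', then run patience tails on the negated sequence:
-28 → extends → [-28]
-13 → extends → [-28, -13]
-28 → already a tail → [-28, -13]
-10 → extends → [-28, -13, -10]
-12 → replaces -10 → [-28, -13, -12]
-21 → replaces -13 → [-28, -21, -12]
-22 → replaces -21 → [-28, -22, -12]
-9 → extends → [-28, -22, -12, -9]
-3 → extends → [-28, -22, -12, -9, -3]
-24 → replaces -22 → [-28, -24, -12, -9, -3]
-17 → replaces -12 → [-28, -24, -17, -9, -3]
-13 → replaces -9 → [-28, -24, -17, -13, -3]
Five tails, so the longest strictly decreasing subsequence of the original has length 5.

5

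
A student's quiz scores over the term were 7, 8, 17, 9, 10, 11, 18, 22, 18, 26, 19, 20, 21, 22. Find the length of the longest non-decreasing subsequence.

11

Let dp[i] be the length of the longest such subsequence ending at index i:
i:      1  2  3  4  5  6  7  8  9 10 11 12 13 14
a[i]:   7  8 17  9 10 11 18 22 18 26 19 20 21 22
dp:     1  2  3  3  4  5  6  7  7  8  8  9 10 11
Maximum dp value is 11.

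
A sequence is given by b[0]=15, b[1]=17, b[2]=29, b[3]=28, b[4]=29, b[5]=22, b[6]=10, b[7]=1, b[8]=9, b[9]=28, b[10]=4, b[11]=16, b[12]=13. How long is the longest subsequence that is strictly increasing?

4

Track the smallest tail for each achievable length (strict):
15 → extends → [15]
17 → extends → [15, 17]
29 → extends → [15, 17, 29]
28 → replaces 29 → [15, 17, 28]
29 → extends → [15, 17, 28, 29]
22 → replaces 28 → [15, 17, 22, 29]
10 → replaces 15 → [10, 17, 22, 29]
1 → replaces 10 → [1, 17, 22, 29]
9 → replaces 17 → [1, 9, 22, 29]
28 → replaces 29 → [1, 9, 22, 28]
4 → replaces 9 → [1, 4, 22, 28]
16 → replaces 22 → [1, 4, 16, 28]
13 → replaces 16 → [1, 4, 13, 28]
Four tails, so the longest strictly increasing subsequence has length 4 (e.g. 15, 17, 28, 29).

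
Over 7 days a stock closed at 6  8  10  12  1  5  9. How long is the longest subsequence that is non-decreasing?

4

Let dp[i] be the length of the longest such subsequence ending at index i:
i:      1  2  3  4  5  6  7
a[i]:   6  8 10 12  1  5  9
dp:     1  2  3  4  1  2  3
Maximum dp value is 4.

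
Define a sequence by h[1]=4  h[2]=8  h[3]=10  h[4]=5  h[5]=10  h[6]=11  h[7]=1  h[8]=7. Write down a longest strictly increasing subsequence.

Patience tails give the LIS length; then backtrack through the dp parents:
4 → extends → [4]
8 → extends → [4, 8]
10 → extends → [4, 8, 10]
5 → replaces 8 → [4, 5, 10]
10 → already a tail → [4, 5, 10]
11 → extends → [4, 5, 10, 11]
1 → replaces 4 → [1, 5, 10, 11]
7 → replaces 10 → [1, 5, 7, 11]
Length 4; one witness is 4, 8, 10, 11.

4, 8, 10, 11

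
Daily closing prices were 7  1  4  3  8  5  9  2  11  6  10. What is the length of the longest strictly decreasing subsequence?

4

Let dp[i] be the longest strictly decreasing subsequence ending at i:
i:      1  2  3  4  5  6  7  8  9 10 11
a[i]:   7  1  4  3  8  5  9  2 11  6 10
dp:     1  2  2  3  1  2  1  4  1  2  2
Maximum is 4.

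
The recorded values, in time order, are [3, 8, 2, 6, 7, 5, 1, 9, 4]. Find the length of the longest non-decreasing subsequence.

4

Track the smallest tail for each achievable length (allowing ties):
3 → extends → [3]
8 → extends → [3, 8]
2 → replaces 3 → [2, 8]
6 → replaces 8 → [2, 6]
7 → extends → [2, 6, 7]
5 → replaces 6 → [2, 5, 7]
1 → replaces 2 → [1, 5, 7]
9 → extends → [1, 5, 7, 9]
4 → replaces 5 → [1, 4, 7, 9]
Four tails, so the longest non-decreasing subsequence has length 4 (e.g. 3, 6, 7, 9).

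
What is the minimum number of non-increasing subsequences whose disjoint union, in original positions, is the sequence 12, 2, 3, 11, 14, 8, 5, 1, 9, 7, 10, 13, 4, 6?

6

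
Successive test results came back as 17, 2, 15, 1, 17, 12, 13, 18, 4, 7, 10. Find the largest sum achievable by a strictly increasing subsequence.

52

Let S[i] be the best sum of a strictly increasing subsequence ending at i:
i:      1  2  3  4  5  6  7  8  9 10 11
a[i]:  17  2 15  1 17 12 13 18  4  7 10
S:     17  2 17  1 34 14 27 52  6 13 23
Maximum is 52 (e.g. 2 + 15 + 17 + 18).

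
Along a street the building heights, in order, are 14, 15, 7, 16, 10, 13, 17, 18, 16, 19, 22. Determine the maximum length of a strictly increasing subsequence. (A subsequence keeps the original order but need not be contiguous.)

7

Track the smallest tail for each achievable length (strict):
14 → extends → [14]
15 → extends → [14, 15]
7 → replaces 14 → [7, 15]
16 → extends → [7, 15, 16]
10 → replaces 15 → [7, 10, 16]
13 → replaces 16 → [7, 10, 13]
17 → extends → [7, 10, 13, 17]
18 → extends → [7, 10, 13, 17, 18]
16 → replaces 17 → [7, 10, 13, 16, 18]
19 → extends → [7, 10, 13, 16, 18, 19]
22 → extends → [7, 10, 13, 16, 18, 19, 22]
Seven tails, so the longest strictly increasing subsequence has length 7 (e.g. 14, 15, 16, 17, 18, 19, 22).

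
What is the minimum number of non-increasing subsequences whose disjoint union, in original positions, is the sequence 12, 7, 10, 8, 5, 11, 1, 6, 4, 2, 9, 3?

3

Place each on the leftmost legal pile:
12 → new pile 1 (tops now [12])
7 → pile 1 (tops now [7])
10 → new pile 2 (tops now [7, 10])
8 → pile 2 (tops now [7, 8])
5 → pile 1 (tops now [5, 8])
11 → new pile 3 (tops now [5, 8, 11])
1 → pile 1 (tops now [1, 8, 11])
6 → pile 2 (tops now [1, 6, 11])
4 → pile 2 (tops now [1, 4, 11])
2 → pile 2 (tops now [1, 2, 11])
9 → pile 3 (tops now [1, 2, 9])
3 → pile 3 (tops now [1, 2, 3])
Three piles.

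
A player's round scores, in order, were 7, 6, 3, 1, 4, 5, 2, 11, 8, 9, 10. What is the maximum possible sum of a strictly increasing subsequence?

Let S[i] be the best sum of a strictly increasing subsequence ending at i:
i:      1  2  3  4  5  6  7  8  9 10 11
a[i]:   7  6  3  1  4  5  2 11  8  9 10
S:      7  6  3  1  7 12  3 23 20 29 39
Maximum is 39 (e.g. 3 + 4 + 5 + 8 + 9 + 10).

39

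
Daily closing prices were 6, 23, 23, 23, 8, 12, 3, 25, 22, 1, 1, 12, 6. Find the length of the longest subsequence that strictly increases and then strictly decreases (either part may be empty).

inc[i] = longest strictly increasing subsequence ending at i; dec[i] = longest strictly decreasing subsequence starting at i:
i:      1  2  3  4  5  6  7  8  9 10 11 12 13
a[i]:   6 23 23 23  8 12  3 25 22  1  1 12  6
inc:    1  2  2  2  2  3  1  4  4  1  1  3  2
dec:    3  4  4  4  3  3  2  4  3  1  1  2  1
Best peak at i=8 (value 25): inc=4, dec=4, length 4+4−1 = 7.

7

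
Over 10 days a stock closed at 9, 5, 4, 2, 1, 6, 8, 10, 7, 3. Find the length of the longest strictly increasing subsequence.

4

Track the smallest tail for each achievable length (strict):
9 → extends → [9]
5 → replaces 9 → [5]
4 → replaces 5 → [4]
2 → replaces 4 → [2]
1 → replaces 2 → [1]
6 → extends → [1, 6]
8 → extends → [1, 6, 8]
10 → extends → [1, 6, 8, 10]
7 → replaces 8 → [1, 6, 7, 10]
3 → replaces 6 → [1, 3, 7, 10]
Four tails, so the longest strictly increasing subsequence has length 4 (e.g. 5, 6, 8, 10).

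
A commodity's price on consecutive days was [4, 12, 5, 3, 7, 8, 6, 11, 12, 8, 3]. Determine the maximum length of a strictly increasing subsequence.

6

Track the smallest tail for each achievable length (strict):
4 → extends → [4]
12 → extends → [4, 12]
5 → replaces 12 → [4, 5]
3 → replaces 4 → [3, 5]
7 → extends → [3, 5, 7]
8 → extends → [3, 5, 7, 8]
6 → replaces 7 → [3, 5, 6, 8]
11 → extends → [3, 5, 6, 8, 11]
12 → extends → [3, 5, 6, 8, 11, 12]
8 → already a tail → [3, 5, 6, 8, 11, 12]
3 → already a tail → [3, 5, 6, 8, 11, 12]
Six tails, so the longest strictly increasing subsequence has length 6 (e.g. 4, 5, 7, 8, 11, 12).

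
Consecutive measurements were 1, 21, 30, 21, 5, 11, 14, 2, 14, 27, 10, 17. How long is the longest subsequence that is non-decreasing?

Track the smallest tail for each achievable length (allowing ties):
1 → extends → [1]
21 → extends → [1, 21]
30 → extends → [1, 21, 30]
21 → replaces 30 → [1, 21, 21]
5 → replaces 21 → [1, 5, 21]
11 → replaces 21 → [1, 5, 11]
14 → extends → [1, 5, 11, 14]
2 → replaces 5 → [1, 2, 11, 14]
14 → extends → [1, 2, 11, 14, 14]
27 → extends → [1, 2, 11, 14, 14, 27]
10 → replaces 11 → [1, 2, 10, 14, 14, 27]
17 → replaces 27 → [1, 2, 10, 14, 14, 17]
Six tails, so the longest non-decreasing subsequence has length 6 (e.g. 1, 5, 11, 14, 14, 27).

6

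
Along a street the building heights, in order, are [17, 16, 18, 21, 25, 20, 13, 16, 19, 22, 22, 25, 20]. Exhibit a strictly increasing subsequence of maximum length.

Patience tails give the LIS length; then backtrack through the dp parents:
17 → extends → [17]
16 → replaces 17 → [16]
18 → extends → [16, 18]
21 → extends → [16, 18, 21]
25 → extends → [16, 18, 21, 25]
20 → replaces 21 → [16, 18, 20, 25]
13 → replaces 16 → [13, 18, 20, 25]
16 → replaces 18 → [13, 16, 20, 25]
19 → replaces 20 → [13, 16, 19, 25]
22 → replaces 25 → [13, 16, 19, 22]
22 → already a tail → [13, 16, 19, 22]
25 → extends → [13, 16, 19, 22, 25]
20 → replaces 22 → [13, 16, 19, 20, 25]
Length 5; one witness is 17, 18, 21, 22, 25.

17, 18, 21, 22, 25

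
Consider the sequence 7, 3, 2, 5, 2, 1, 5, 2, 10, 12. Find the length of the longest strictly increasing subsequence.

Let dp[i] be the length of the longest such subsequence ending at index i:
i:      1  2  3  4  5  6  7  8  9 10
a[i]:   7  3  2  5  2  1  5  2 10 12
dp:     1  1  1  2  1  1  2  2  3  4
Maximum dp value is 4.

4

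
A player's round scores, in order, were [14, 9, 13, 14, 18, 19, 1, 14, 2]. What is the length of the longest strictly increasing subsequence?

Track the smallest tail for each achievable length (strict):
14 → extends → [14]
9 → replaces 14 → [9]
13 → extends → [9, 13]
14 → extends → [9, 13, 14]
18 → extends → [9, 13, 14, 18]
19 → extends → [9, 13, 14, 18, 19]
1 → replaces 9 → [1, 13, 14, 18, 19]
14 → already a tail → [1, 13, 14, 18, 19]
2 → replaces 13 → [1, 2, 14, 18, 19]
Five tails, so the longest strictly increasing subsequence has length 5 (e.g. 9, 13, 14, 18, 19).

5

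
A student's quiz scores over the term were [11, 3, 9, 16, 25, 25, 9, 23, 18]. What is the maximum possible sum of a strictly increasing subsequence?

53

Let S[i] be the best sum of a strictly increasing subsequence ending at i:
i:      1  2  3  4  5  6  7  8  9
a[i]:  11  3  9 16 25 25  9 23 18
S:     11  3 12 28 53 53 12 51 46
Maximum is 53 (e.g. 3 + 9 + 16 + 25).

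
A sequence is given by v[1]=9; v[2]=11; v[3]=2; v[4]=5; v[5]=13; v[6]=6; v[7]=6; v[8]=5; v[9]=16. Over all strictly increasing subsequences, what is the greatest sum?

49

Let S[i] be the best sum of a strictly increasing subsequence ending at i:
i:      1  2  3  4  5  6  7  8  9
v[i]:   9 11  2  5 13  6  6  5 16
S:      9 20  2  7 33 13 13  7 49
Maximum is 49 (e.g. 9 + 11 + 13 + 16).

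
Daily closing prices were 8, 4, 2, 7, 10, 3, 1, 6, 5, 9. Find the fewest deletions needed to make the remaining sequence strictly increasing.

6

Fewest deletions = n − (longest strictly increasing subsequence).
i:      1  2  3  4  5  6  7  8  9 10
a[i]:   8  4  2  7 10  3  1  6  5  9
dp:     1  1  1  2  3  2  1  3  3  4
max dp = 4, so deletions = 10 − 4 = 6.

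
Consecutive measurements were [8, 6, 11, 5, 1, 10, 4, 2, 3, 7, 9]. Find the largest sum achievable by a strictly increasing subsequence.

22

Let S[i] be the best sum of a strictly increasing subsequence ending at i:
i:      1  2  3  4  5  6  7  8  9 10 11
a[i]:   8  6 11  5  1 10  4  2  3  7  9
S:      8  6 19  5  1 18  5  3  6 13 22
Maximum is 22 (e.g. 1 + 2 + 3 + 7 + 9).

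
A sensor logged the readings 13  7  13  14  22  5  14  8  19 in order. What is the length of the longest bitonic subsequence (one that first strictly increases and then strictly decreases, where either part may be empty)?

6

inc[i] = longest strictly increasing subsequence ending at i; dec[i] = longest strictly decreasing subsequence starting at i:
i:      1  2  3  4  5  6  7  8  9
a[i]:  13  7 13 14 22  5 14  8 19
inc:    1  1  2  3  4  1  3  2  4
dec:    3  2  2  2  3  1  2  1  1
Best peak at i=5 (value 22): inc=4, dec=3, length 4+3−1 = 6.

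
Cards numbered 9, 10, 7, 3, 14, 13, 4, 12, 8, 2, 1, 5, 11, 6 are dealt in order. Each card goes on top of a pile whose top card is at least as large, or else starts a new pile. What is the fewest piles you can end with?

4

Place each on the leftmost legal pile:
9 → new pile 1 (tops now [9])
10 → new pile 2 (tops now [9, 10])
7 → pile 1 (tops now [7, 10])
3 → pile 1 (tops now [3, 10])
14 → new pile 3 (tops now [3, 10, 14])
13 → pile 3 (tops now [3, 10, 13])
4 → pile 2 (tops now [3, 4, 13])
12 → pile 3 (tops now [3, 4, 12])
8 → pile 3 (tops now [3, 4, 8])
2 → pile 1 (tops now [2, 4, 8])
1 → pile 1 (tops now [1, 4, 8])
5 → pile 3 (tops now [1, 4, 5])
11 → new pile 4 (tops now [1, 4, 5, 11])
6 → pile 4 (tops now [1, 4, 5, 6])
Four piles.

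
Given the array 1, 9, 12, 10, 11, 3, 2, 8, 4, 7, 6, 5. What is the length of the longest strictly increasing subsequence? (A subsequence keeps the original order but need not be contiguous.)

Track the smallest tail for each achievable length (strict):
1 → extends → [1]
9 → extends → [1, 9]
12 → extends → [1, 9, 12]
10 → replaces 12 → [1, 9, 10]
11 → extends → [1, 9, 10, 11]
3 → replaces 9 → [1, 3, 10, 11]
2 → replaces 3 → [1, 2, 10, 11]
8 → replaces 10 → [1, 2, 8, 11]
4 → replaces 8 → [1, 2, 4, 11]
7 → replaces 11 → [1, 2, 4, 7]
6 → replaces 7 → [1, 2, 4, 6]
5 → replaces 6 → [1, 2, 4, 5]
Four tails, so the longest strictly increasing subsequence has length 4 (e.g. 1, 9, 10, 11).

4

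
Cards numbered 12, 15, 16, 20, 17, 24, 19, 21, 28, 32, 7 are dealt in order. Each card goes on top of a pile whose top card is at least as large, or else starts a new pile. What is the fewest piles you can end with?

8

The minimum number of non-increasing subsequences covering a sequence equals the length of its longest strictly increasing subsequence.
LIS length is 8 (e.g. 12, 15, 16, 17, 19, 21, 28, 32), so 8 piles are needed.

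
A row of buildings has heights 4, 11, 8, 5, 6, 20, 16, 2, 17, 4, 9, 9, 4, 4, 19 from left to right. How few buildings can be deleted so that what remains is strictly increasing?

9

Fewest deletions = n − (longest strictly increasing subsequence).
i:      1  2  3  4  5  6  7  8  9 10 11 12 13 14 15
a[i]:   4 11  8  5  6 20 16  2 17  4  9  9  4  4 19
dp:     1  2  2  2  3  4  4  1  5  2  4  4  2  2  6
max dp = 6, so deletions = 15 − 6 = 9.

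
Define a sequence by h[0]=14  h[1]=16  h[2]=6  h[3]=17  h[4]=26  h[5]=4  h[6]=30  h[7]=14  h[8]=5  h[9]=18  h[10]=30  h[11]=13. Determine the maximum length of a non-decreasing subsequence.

Let dp[i] be the length of the longest such subsequence ending at index i:
i:      0  1  2  3  4  5  6  7  8  9 10 11
h[i]:  14 16  6 17 26  4 30 14  5 18 30 13
dp:     1  2  1  3  4  1  5  2  2  4  6  3
Maximum dp value is 6.

6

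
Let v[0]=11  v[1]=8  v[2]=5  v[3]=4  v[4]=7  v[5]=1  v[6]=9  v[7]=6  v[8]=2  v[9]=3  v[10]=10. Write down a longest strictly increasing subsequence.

Patience tails give the LIS length; then backtrack through the dp parents:
11 → extends → [11]
8 → replaces 11 → [8]
5 → replaces 8 → [5]
4 → replaces 5 → [4]
7 → extends → [4, 7]
1 → replaces 4 → [1, 7]
9 → extends → [1, 7, 9]
6 → replaces 7 → [1, 6, 9]
2 → replaces 6 → [1, 2, 9]
3 → replaces 9 → [1, 2, 3]
10 → extends → [1, 2, 3, 10]
Length 4; one witness is 5, 7, 9, 10.

5, 7, 9, 10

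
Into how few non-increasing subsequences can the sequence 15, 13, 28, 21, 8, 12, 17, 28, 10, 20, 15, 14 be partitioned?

Place each on the leftmost legal pile:
15 → new pile 1 (tops now [15])
13 → pile 1 (tops now [13])
28 → new pile 2 (tops now [13, 28])
21 → pile 2 (tops now [13, 21])
8 → pile 1 (tops now [8, 21])
12 → pile 2 (tops now [8, 12])
17 → new pile 3 (tops now [8, 12, 17])
28 → new pile 4 (tops now [8, 12, 17, 28])
10 → pile 2 (tops now [8, 10, 17, 28])
20 → pile 4 (tops now [8, 10, 17, 20])
15 → pile 3 (tops now [8, 10, 15, 20])
14 → pile 3 (tops now [8, 10, 14, 20])
Four piles.

4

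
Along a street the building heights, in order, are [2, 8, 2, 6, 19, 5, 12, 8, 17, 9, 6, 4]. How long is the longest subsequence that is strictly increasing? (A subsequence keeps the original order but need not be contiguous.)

Track the smallest tail for each achievable length (strict):
2 → extends → [2]
8 → extends → [2, 8]
2 → already a tail → [2, 8]
6 → replaces 8 → [2, 6]
19 → extends → [2, 6, 19]
5 → replaces 6 → [2, 5, 19]
12 → replaces 19 → [2, 5, 12]
8 → replaces 12 → [2, 5, 8]
17 → extends → [2, 5, 8, 17]
9 → replaces 17 → [2, 5, 8, 9]
6 → replaces 8 → [2, 5, 6, 9]
4 → replaces 5 → [2, 4, 6, 9]
Four tails, so the longest strictly increasing subsequence has length 4 (e.g. 2, 8, 12, 17).

4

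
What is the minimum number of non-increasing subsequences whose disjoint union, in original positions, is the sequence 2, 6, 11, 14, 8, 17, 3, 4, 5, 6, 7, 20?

7

Place each on the leftmost legal pile:
2 → new pile 1 (tops now [2])
6 → new pile 2 (tops now [2, 6])
11 → new pile 3 (tops now [2, 6, 11])
14 → new pile 4 (tops now [2, 6, 11, 14])
8 → pile 3 (tops now [2, 6, 8, 14])
17 → new pile 5 (tops now [2, 6, 8, 14, 17])
3 → pile 2 (tops now [2, 3, 8, 14, 17])
4 → pile 3 (tops now [2, 3, 4, 14, 17])
5 → pile 4 (tops now [2, 3, 4, 5, 17])
6 → pile 5 (tops now [2, 3, 4, 5, 6])
7 → new pile 6 (tops now [2, 3, 4, 5, 6, 7])
20 → new pile 7 (tops now [2, 3, 4, 5, 6, 7, 20])
Seven piles.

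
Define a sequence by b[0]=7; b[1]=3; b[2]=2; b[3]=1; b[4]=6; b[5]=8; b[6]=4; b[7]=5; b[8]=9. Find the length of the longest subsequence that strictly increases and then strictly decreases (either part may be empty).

inc[i] = longest strictly increasing subsequence ending at i; dec[i] = longest strictly decreasing subsequence starting at i:
i:     0 1 2 3 4 5 6 7 8
b[i]:  7 3 2 1 6 8 4 5 9
inc:   1 1 1 1 2 3 2 3 4
dec:   4 3 2 1 2 2 1 1 1
Best peak at i=0 (value 7): inc=1, dec=4, length 1+4−1 = 4.

4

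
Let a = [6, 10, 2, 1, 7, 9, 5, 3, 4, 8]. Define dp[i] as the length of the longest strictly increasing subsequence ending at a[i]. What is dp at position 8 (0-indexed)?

dp[i] = 1 + max{dp[j] : j<i, a[j]<a[i]} (or 1 if no such j):
i:      0  1  2  3  4  5  6  7  8  9
a[i]:   6 10  2  1  7  9  5  3  4  8
dp:     1  2  1  1  2  3  2  2  3  4
At index 8 the value is 3.

3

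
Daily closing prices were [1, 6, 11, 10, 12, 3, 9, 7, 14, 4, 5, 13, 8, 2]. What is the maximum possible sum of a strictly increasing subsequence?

44

Let S[i] be the best sum of a strictly increasing subsequence ending at i:
i:      1  2  3  4  5  6  7  8  9 10 11 12 13 14
a[i]:   1  6 11 10 12  3  9  7 14  4  5 13  8  2
S:      1  7 18 17 30  4 16 14 44  8 13 43 22  3
Maximum is 44 (e.g. 1 + 6 + 11 + 12 + 14).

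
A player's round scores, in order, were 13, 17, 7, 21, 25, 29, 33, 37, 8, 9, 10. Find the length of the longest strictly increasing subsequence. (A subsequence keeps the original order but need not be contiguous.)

7

Let dp[i] be the length of the longest such subsequence ending at index i:
i:      1  2  3  4  5  6  7  8  9 10 11
a[i]:  13 17  7 21 25 29 33 37  8  9 10
dp:     1  2  1  3  4  5  6  7  2  3  4
Maximum dp value is 7.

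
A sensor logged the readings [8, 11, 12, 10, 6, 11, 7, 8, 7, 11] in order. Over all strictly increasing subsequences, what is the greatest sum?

Let S[i] be the best sum of a strictly increasing subsequence ending at i:
i:      1  2  3  4  5  6  7  8  9 10
a[i]:   8 11 12 10  6 11  7  8  7 11
S:      8 19 31 18  6 29 13 21 13 32
Maximum is 32 (e.g. 6 + 7 + 8 + 11).

32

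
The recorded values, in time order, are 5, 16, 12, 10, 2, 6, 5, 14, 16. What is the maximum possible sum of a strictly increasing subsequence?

Let S[i] be the best sum of a strictly increasing subsequence ending at i:
i:      1  2  3  4  5  6  7  8  9
a[i]:   5 16 12 10  2  6  5 14 16
S:      5 21 17 15  2 11  7 31 47
Maximum is 47 (e.g. 5 + 12 + 14 + 16).

47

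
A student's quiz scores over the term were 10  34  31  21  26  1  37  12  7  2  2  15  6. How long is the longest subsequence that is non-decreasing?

Let dp[i] be the length of the longest such subsequence ending at index i:
i:      1  2  3  4  5  6  7  8  9 10 11 12 13
a[i]:  10 34 31 21 26  1 37 12  7  2  2 15  6
dp:     1  2  2  2  3  1  4  2  2  2  3  4  4
Maximum dp value is 4.

4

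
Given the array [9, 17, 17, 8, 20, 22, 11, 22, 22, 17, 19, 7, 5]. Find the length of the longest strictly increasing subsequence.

4

Track the smallest tail for each achievable length (strict):
9 → extends → [9]
17 → extends → [9, 17]
17 → already a tail → [9, 17]
8 → replaces 9 → [8, 17]
20 → extends → [8, 17, 20]
22 → extends → [8, 17, 20, 22]
11 → replaces 17 → [8, 11, 20, 22]
22 → already a tail → [8, 11, 20, 22]
22 → already a tail → [8, 11, 20, 22]
17 → replaces 20 → [8, 11, 17, 22]
19 → replaces 22 → [8, 11, 17, 19]
7 → replaces 8 → [7, 11, 17, 19]
5 → replaces 7 → [5, 11, 17, 19]
Four tails, so the longest strictly increasing subsequence has length 4 (e.g. 9, 17, 20, 22).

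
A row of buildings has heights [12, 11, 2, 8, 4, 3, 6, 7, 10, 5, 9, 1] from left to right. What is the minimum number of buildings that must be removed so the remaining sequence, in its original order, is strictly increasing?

7

Fewest deletions = n − (longest strictly increasing subsequence).
i:      1  2  3  4  5  6  7  8  9 10 11 12
a[i]:  12 11  2  8  4  3  6  7 10  5  9  1
dp:     1  1  1  2  2  2  3  4  5  3  5  1
max dp = 5, so deletions = 12 − 5 = 7.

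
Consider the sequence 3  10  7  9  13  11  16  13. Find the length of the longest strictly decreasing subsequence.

Let dp[i] be the longest strictly decreasing subsequence ending at i:
i:      1  2  3  4  5  6  7  8
a[i]:   3 10  7  9 13 11 16 13
dp:     1  1  2  2  1  2  1  2
Maximum is 2.

2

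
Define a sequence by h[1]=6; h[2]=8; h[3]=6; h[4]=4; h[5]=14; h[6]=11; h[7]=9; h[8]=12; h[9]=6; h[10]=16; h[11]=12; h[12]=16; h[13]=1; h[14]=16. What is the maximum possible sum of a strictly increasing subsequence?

Let S[i] be the best sum of a strictly increasing subsequence ending at i:
i:      1  2  3  4  5  6  7  8  9 10 11 12 13 14
h[i]:   6  8  6  4 14 11  9 12  6 16 12 16  1 16
S:      6 14  6  4 28 25 23 37 10 53 37 53  1 53
Maximum is 53 (e.g. 6 + 8 + 11 + 12 + 16).

53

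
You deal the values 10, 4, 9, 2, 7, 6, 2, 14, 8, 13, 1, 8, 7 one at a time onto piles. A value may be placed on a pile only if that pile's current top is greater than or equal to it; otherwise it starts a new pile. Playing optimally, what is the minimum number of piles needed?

4

Place each on the leftmost legal pile:
10 → new pile 1 (tops now [10])
4 → pile 1 (tops now [4])
9 → new pile 2 (tops now [4, 9])
2 → pile 1 (tops now [2, 9])
7 → pile 2 (tops now [2, 7])
6 → pile 2 (tops now [2, 6])
2 → pile 1 (tops now [2, 6])
14 → new pile 3 (tops now [2, 6, 14])
8 → pile 3 (tops now [2, 6, 8])
13 → new pile 4 (tops now [2, 6, 8, 13])
1 → pile 1 (tops now [1, 6, 8, 13])
8 → pile 3 (tops now [1, 6, 8, 13])
7 → pile 3 (tops now [1, 6, 7, 13])
Four piles.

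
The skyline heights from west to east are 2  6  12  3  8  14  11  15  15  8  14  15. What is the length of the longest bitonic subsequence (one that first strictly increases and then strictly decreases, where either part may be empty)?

6

inc[i] = longest strictly increasing subsequence ending at i; dec[i] = longest strictly decreasing subsequence starting at i:
i:      1  2  3  4  5  6  7  8  9 10 11 12
a[i]:   2  6 12  3  8 14 11 15 15  8 14 15
inc:    1  2  3  2  3  4  4  5  5  3  5  6
dec:    1  2  3  1  1  3  2  2  2  1  1  1
Best peak at i=6 (value 14): inc=4, dec=3, length 4+3−1 = 6.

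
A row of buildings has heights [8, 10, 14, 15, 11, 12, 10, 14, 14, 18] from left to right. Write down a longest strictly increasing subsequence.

Patience tails give the LIS length; then backtrack through the dp parents:
8 → extends → [8]
10 → extends → [8, 10]
14 → extends → [8, 10, 14]
15 → extends → [8, 10, 14, 15]
11 → replaces 14 → [8, 10, 11, 15]
12 → replaces 15 → [8, 10, 11, 12]
10 → already a tail → [8, 10, 11, 12]
14 → extends → [8, 10, 11, 12, 14]
14 → already a tail → [8, 10, 11, 12, 14]
18 → extends → [8, 10, 11, 12, 14, 18]
Length 6; one witness is 8, 10, 11, 12, 14, 18.

8, 10, 11, 12, 14, 18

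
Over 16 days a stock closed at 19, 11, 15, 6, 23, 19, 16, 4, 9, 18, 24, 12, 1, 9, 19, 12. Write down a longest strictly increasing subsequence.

Patience tails give the LIS length; then backtrack through the dp parents:
19 → extends → [19]
11 → replaces 19 → [11]
15 → extends → [11, 15]
6 → replaces 11 → [6, 15]
23 → extends → [6, 15, 23]
19 → replaces 23 → [6, 15, 19]
16 → replaces 19 → [6, 15, 16]
4 → replaces 6 → [4, 15, 16]
9 → replaces 15 → [4, 9, 16]
18 → extends → [4, 9, 16, 18]
24 → extends → [4, 9, 16, 18, 24]
12 → replaces 16 → [4, 9, 12, 18, 24]
1 → replaces 4 → [1, 9, 12, 18, 24]
9 → already a tail → [1, 9, 12, 18, 24]
19 → replaces 24 → [1, 9, 12, 18, 19]
12 → already a tail → [1, 9, 12, 18, 19]
Length 5; one witness is 11, 15, 16, 18, 24.

11, 15, 16, 18, 24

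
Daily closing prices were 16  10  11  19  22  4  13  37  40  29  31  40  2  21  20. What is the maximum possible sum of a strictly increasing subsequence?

Let S[i] be the best sum of a strictly increasing subsequence ending at i:
i:       1   2   3   4   5   6   7   8   9  10  11  12  13  14  15
a[i]:   16  10  11  19  22   4  13  37  40  29  31  40   2  21  20
S:      16  10  21  40  62   4  34  99 139  91 122 162   2  61  60
Maximum is 162 (e.g. 10 + 11 + 19 + 22 + 29 + 31 + 40).

162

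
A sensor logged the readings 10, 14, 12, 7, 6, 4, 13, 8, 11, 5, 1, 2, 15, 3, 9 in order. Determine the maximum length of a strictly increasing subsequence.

Let dp[i] be the length of the longest such subsequence ending at index i:
i:      1  2  3  4  5  6  7  8  9 10 11 12 13 14 15
a[i]:  10 14 12  7  6  4 13  8 11  5  1  2 15  3  9
dp:     1  2  2  1  1  1  3  2  3  2  1  2  4  3  4
Maximum dp value is 4.

4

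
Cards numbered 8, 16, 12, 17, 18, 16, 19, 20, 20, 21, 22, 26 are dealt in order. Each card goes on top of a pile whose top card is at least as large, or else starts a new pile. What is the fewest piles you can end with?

9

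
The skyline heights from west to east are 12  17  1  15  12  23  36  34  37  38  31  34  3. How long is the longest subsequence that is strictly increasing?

6

Let dp[i] be the length of the longest such subsequence ending at index i:
i:      1  2  3  4  5  6  7  8  9 10 11 12 13
a[i]:  12 17  1 15 12 23 36 34 37 38 31 34  3
dp:     1  2  1  2  2  3  4  4  5  6  4  5  2
Maximum dp value is 6.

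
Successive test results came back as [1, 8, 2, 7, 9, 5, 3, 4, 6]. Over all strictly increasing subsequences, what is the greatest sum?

19

Let S[i] be the best sum of a strictly increasing subsequence ending at i:
i:      1  2  3  4  5  6  7  8  9
a[i]:   1  8  2  7  9  5  3  4  6
S:      1  9  3 10 19  8  6 10 16
Maximum is 19 (e.g. 1 + 2 + 7 + 9).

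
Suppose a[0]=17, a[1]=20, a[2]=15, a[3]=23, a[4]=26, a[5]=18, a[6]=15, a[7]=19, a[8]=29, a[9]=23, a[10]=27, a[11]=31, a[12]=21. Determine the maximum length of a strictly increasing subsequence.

6

Track the smallest tail for each achievable length (strict):
17 → extends → [17]
20 → extends → [17, 20]
15 → replaces 17 → [15, 20]
23 → extends → [15, 20, 23]
26 → extends → [15, 20, 23, 26]
18 → replaces 20 → [15, 18, 23, 26]
15 → already a tail → [15, 18, 23, 26]
19 → replaces 23 → [15, 18, 19, 26]
29 → extends → [15, 18, 19, 26, 29]
23 → replaces 26 → [15, 18, 19, 23, 29]
27 → replaces 29 → [15, 18, 19, 23, 27]
31 → extends → [15, 18, 19, 23, 27, 31]
21 → replaces 23 → [15, 18, 19, 21, 27, 31]
Six tails, so the longest strictly increasing subsequence has length 6 (e.g. 17, 20, 23, 26, 29, 31).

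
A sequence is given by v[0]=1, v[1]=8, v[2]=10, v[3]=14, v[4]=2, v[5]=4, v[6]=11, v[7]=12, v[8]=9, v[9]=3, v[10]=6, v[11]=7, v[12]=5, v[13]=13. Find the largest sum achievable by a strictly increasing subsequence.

Let S[i] be the best sum of a strictly increasing subsequence ending at i:
i:      0  1  2  3  4  5  6  7  8  9 10 11 12 13
v[i]:   1  8 10 14  2  4 11 12  9  3  6  7  5 13
S:      1  9 19 33  3  7 30 42 18  6 13 20 12 55
Maximum is 55 (e.g. 1 + 8 + 10 + 11 + 12 + 13).

55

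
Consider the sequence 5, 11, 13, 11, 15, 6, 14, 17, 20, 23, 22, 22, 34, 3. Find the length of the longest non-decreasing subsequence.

9

Track the smallest tail for each achievable length (allowing ties):
5 → extends → [5]
11 → extends → [5, 11]
13 → extends → [5, 11, 13]
11 → replaces 13 → [5, 11, 11]
15 → extends → [5, 11, 11, 15]
6 → replaces 11 → [5, 6, 11, 15]
14 → replaces 15 → [5, 6, 11, 14]
17 → extends → [5, 6, 11, 14, 17]
20 → extends → [5, 6, 11, 14, 17, 20]
23 → extends → [5, 6, 11, 14, 17, 20, 23]
22 → replaces 23 → [5, 6, 11, 14, 17, 20, 22]
22 → extends → [5, 6, 11, 14, 17, 20, 22, 22]
34 → extends → [5, 6, 11, 14, 17, 20, 22, 22, 34]
3 → replaces 5 → [3, 6, 11, 14, 17, 20, 22, 22, 34]
Nine tails, so the longest non-decreasing subsequence has length 9 (e.g. 5, 11, 13, 15, 17, 20, 22, 22, 34).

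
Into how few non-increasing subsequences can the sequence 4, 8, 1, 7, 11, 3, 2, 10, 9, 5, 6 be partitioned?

4

Place each on the leftmost legal pile:
4 → new pile 1 (tops now [4])
8 → new pile 2 (tops now [4, 8])
1 → pile 1 (tops now [1, 8])
7 → pile 2 (tops now [1, 7])
11 → new pile 3 (tops now [1, 7, 11])
3 → pile 2 (tops now [1, 3, 11])
2 → pile 2 (tops now [1, 2, 11])
10 → pile 3 (tops now [1, 2, 10])
9 → pile 3 (tops now [1, 2, 9])
5 → pile 3 (tops now [1, 2, 5])
6 → new pile 4 (tops now [1, 2, 5, 6])
Four piles.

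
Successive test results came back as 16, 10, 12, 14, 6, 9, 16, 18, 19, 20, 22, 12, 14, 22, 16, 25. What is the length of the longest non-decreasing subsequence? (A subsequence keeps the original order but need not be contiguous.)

10

Let dp[i] be the length of the longest such subsequence ending at index i:
i:      1  2  3  4  5  6  7  8  9 10 11 12 13 14 15 16
a[i]:  16 10 12 14  6  9 16 18 19 20 22 12 14 22 16 25
dp:     1  1  2  3  1  2  4  5  6  7  8  3  4  9  5 10
Maximum dp value is 10.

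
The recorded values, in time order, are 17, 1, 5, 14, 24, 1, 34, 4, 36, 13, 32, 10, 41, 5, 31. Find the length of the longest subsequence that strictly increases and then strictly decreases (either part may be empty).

inc[i] = longest strictly increasing subsequence ending at i; dec[i] = longest strictly decreasing subsequence starting at i:
i:      1  2  3  4  5  6  7  8  9 10 11 12 13 14 15
a[i]:  17  1  5 14 24  1 34  4 36 13 32 10 41  5 31
inc:    1  1  2  3  4  1  5  2  6  3  5  3  7  3  5
dec:    5  1  2  4  4  1  4  1  4  3  3  2  2  1  1
Best peak at i=9 (value 36): inc=6, dec=4, length 6+4−1 = 9.

9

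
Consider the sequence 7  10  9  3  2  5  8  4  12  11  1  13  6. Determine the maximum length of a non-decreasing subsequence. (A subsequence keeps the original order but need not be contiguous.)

Track the smallest tail for each achievable length (allowing ties):
7 → extends → [7]
10 → extends → [7, 10]
9 → replaces 10 → [7, 9]
3 → replaces 7 → [3, 9]
2 → replaces 3 → [2, 9]
5 → replaces 9 → [2, 5]
8 → extends → [2, 5, 8]
4 → replaces 5 → [2, 4, 8]
12 → extends → [2, 4, 8, 12]
11 → replaces 12 → [2, 4, 8, 11]
1 → replaces 2 → [1, 4, 8, 11]
13 → extends → [1, 4, 8, 11, 13]
6 → replaces 8 → [1, 4, 6, 11, 13]
Five tails, so the longest non-decreasing subsequence has length 5 (e.g. 3, 5, 8, 12, 13).

5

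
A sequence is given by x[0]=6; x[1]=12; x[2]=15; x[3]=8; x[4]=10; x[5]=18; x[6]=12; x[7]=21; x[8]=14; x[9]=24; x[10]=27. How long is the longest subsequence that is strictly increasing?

Track the smallest tail for each achievable length (strict):
6 → extends → [6]
12 → extends → [6, 12]
15 → extends → [6, 12, 15]
8 → replaces 12 → [6, 8, 15]
10 → replaces 15 → [6, 8, 10]
18 → extends → [6, 8, 10, 18]
12 → replaces 18 → [6, 8, 10, 12]
21 → extends → [6, 8, 10, 12, 21]
14 → replaces 21 → [6, 8, 10, 12, 14]
24 → extends → [6, 8, 10, 12, 14, 24]
27 → extends → [6, 8, 10, 12, 14, 24, 27]
Seven tails, so the longest strictly increasing subsequence has length 7 (e.g. 6, 12, 15, 18, 21, 24, 27).

7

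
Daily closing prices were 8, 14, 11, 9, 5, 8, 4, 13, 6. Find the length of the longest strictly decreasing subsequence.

5

Negate each value so 'decreasing' becomes 'increasing', then run patience tails on the negated sequence:
-8 → extends → [-8]
-14 → replaces -8 → [-14]
-11 → extends → [-14, -11]
-9 → extends → [-14, -11, -9]
-5 → extends → [-14, -11, -9, -5]
-8 → replaces -5 → [-14, -11, -9, -8]
-4 → extends → [-14, -11, -9, -8, -4]
-13 → replaces -11 → [-14, -13, -9, -8, -4]
-6 → replaces -4 → [-14, -13, -9, -8, -6]
Five tails, so the longest strictly decreasing subsequence of the original has length 5.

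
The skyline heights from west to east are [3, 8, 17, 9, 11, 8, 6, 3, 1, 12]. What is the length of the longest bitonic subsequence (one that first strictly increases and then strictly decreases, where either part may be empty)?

8

inc[i] = longest strictly increasing subsequence ending at i; dec[i] = longest strictly decreasing subsequence starting at i:
i:      1  2  3  4  5  6  7  8  9 10
a[i]:   3  8 17  9 11  8  6  3  1 12
inc:    1  2  3  3  4  2  2  1  1  5
dec:    2  4  6  5  5  4  3  2  1  1
Best peak at i=3 (value 17): inc=3, dec=6, length 3+6−1 = 8.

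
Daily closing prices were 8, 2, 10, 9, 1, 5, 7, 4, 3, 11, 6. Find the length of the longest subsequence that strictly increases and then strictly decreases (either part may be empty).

6

inc[i] = longest strictly increasing subsequence ending at i; dec[i] = longest strictly decreasing subsequence starting at i:
i:      1  2  3  4  5  6  7  8  9 10 11
a[i]:   8  2 10  9  1  5  7  4  3 11  6
inc:    1  1  2  2  1  2  3  2  2  4  3
dec:    4  2  5  4  1  3  3  2  1  2  1
Best peak at i=3 (value 10): inc=2, dec=5, length 2+5−1 = 6.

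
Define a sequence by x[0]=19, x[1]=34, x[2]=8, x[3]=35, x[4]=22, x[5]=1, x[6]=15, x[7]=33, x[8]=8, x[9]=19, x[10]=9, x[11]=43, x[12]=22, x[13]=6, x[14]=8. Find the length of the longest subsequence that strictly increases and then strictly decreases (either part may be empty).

7

inc[i] = longest strictly increasing subsequence ending at i; dec[i] = longest strictly decreasing subsequence starting at i:
i:      0  1  2  3  4  5  6  7  8  9 10 11 12 13 14
x[i]:  19 34  8 35 22  1 15 33  8 19  9 43 22  6  8
inc:    1  2  1  3  2  1  2  3  2  3  3  4  4  2  3
dec:    4  5  2  5  4  1  3  4  2  3  2  3  2  1  1
Best peak at i=3 (value 35): inc=3, dec=5, length 3+5−1 = 7.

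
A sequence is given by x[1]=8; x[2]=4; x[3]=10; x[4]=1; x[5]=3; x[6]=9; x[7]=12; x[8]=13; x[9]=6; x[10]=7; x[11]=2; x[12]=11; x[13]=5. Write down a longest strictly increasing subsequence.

1, 3, 9, 12, 13

Patience tails give the LIS length; then backtrack through the dp parents:
8 → extends → [8]
4 → replaces 8 → [4]
10 → extends → [4, 10]
1 → replaces 4 → [1, 10]
3 → replaces 10 → [1, 3]
9 → extends → [1, 3, 9]
12 → extends → [1, 3, 9, 12]
13 → extends → [1, 3, 9, 12, 13]
6 → replaces 9 → [1, 3, 6, 12, 13]
7 → replaces 12 → [1, 3, 6, 7, 13]
2 → replaces 3 → [1, 2, 6, 7, 13]
11 → replaces 13 → [1, 2, 6, 7, 11]
5 → replaces 6 → [1, 2, 5, 7, 11]
Length 5; one witness is 1, 3, 9, 12, 13.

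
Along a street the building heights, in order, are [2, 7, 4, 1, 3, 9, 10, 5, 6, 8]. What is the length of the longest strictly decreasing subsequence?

Negate each value so 'decreasing' becomes 'increasing', then run patience tails on the negated sequence:
-2 → extends → [-2]
-7 → replaces -2 → [-7]
-4 → extends → [-7, -4]
-1 → extends → [-7, -4, -1]
-3 → replaces -1 → [-7, -4, -3]
-9 → replaces -7 → [-9, -4, -3]
-10 → replaces -9 → [-10, -4, -3]
-5 → replaces -4 → [-10, -5, -3]
-6 → replaces -5 → [-10, -6, -3]
-8 → replaces -6 → [-10, -8, -3]
Three tails, so the longest strictly decreasing subsequence of the original has length 3.

3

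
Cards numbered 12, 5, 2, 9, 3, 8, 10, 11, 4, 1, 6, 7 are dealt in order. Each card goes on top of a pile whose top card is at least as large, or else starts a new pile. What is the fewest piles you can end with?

5

The minimum number of non-increasing subsequences covering a sequence equals the length of its longest strictly increasing subsequence.
LIS length is 5 (e.g. 2, 3, 8, 10, 11), so 5 piles are needed.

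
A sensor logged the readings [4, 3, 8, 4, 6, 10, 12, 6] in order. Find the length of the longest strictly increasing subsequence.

Track the smallest tail for each achievable length (strict):
4 → extends → [4]
3 → replaces 4 → [3]
8 → extends → [3, 8]
4 → replaces 8 → [3, 4]
6 → extends → [3, 4, 6]
10 → extends → [3, 4, 6, 10]
12 → extends → [3, 4, 6, 10, 12]
6 → already a tail → [3, 4, 6, 10, 12]
Five tails, so the longest strictly increasing subsequence has length 5 (e.g. 3, 4, 6, 10, 12).

5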